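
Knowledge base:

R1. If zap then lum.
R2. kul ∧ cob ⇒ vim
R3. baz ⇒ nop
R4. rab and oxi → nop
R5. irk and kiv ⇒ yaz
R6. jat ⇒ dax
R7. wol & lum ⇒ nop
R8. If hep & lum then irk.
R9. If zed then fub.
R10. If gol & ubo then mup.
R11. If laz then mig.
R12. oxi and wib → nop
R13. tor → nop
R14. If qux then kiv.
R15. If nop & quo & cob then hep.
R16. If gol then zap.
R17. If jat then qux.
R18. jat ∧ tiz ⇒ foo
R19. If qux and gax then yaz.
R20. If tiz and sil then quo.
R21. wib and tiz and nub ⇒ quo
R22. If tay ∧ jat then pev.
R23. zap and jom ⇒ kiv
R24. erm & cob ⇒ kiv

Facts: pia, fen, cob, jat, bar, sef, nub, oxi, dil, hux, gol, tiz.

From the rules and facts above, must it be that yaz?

No

Forward chaining from the given facts derives: dax, zap, qux, foo, lum, kiv.
Rules concluding yaz: R5 needs irk; R19 needs gax — none of these are established.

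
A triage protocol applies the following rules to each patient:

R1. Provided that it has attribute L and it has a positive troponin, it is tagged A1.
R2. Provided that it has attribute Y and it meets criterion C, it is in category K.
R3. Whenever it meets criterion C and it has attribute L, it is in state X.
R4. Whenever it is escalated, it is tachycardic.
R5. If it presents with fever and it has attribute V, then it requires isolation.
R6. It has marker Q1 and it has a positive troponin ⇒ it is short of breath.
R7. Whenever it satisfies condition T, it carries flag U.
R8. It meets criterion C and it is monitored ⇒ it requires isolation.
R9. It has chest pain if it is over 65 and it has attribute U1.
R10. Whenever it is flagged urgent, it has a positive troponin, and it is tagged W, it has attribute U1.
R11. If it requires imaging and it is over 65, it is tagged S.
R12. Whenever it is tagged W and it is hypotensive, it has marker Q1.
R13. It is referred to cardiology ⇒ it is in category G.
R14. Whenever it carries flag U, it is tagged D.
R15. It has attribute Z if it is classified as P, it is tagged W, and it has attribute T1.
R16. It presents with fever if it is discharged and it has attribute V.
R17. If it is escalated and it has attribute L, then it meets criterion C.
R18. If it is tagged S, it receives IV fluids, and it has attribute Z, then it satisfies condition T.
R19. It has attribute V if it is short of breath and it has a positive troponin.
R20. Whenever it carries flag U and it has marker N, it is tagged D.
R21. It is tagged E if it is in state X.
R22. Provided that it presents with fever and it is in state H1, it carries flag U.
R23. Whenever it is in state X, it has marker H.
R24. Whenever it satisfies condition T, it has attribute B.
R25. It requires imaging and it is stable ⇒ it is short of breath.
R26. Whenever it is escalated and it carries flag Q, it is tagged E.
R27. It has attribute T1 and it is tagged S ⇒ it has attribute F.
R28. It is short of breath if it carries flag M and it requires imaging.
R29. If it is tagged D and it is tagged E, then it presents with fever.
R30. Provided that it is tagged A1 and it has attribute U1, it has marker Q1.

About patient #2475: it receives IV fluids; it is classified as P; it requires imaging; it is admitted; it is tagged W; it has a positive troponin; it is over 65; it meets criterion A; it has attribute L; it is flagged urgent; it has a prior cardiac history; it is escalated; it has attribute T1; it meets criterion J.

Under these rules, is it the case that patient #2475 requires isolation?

Yes

By R1 (it has attribute L, it has a positive troponin): it is tagged A1.
By R10 (it is flagged urgent, it has a positive troponin, it is tagged W): it has attribute U1.
By R11 (it requires imaging, it is over 65): it is tagged S.
By R15 (it is classified as P, it is tagged W, it has attribute T1): it has attribute Z.
By R17 (it is escalated, it has attribute L): it meets criterion C.
By R18 (it is tagged S, it receives IV fluids, it has attribute Z): it satisfies condition T.
By R30 (it is tagged A1, it has attribute U1): it has marker Q1.
By R3 (it meets criterion C, it has attribute L): it is in state X.
By R6 (it has marker Q1, it has a positive troponin): it is short of breath.
By R7 (it satisfies condition T): it carries flag U.
By R14 (it carries flag U): it is tagged D.
By R19 (it is short of breath, it has a positive troponin): it has attribute V.
By R21 (it is in state X): it is tagged E.
By R29 (it is tagged D, it is tagged E): it presents with fever.
By R5 (it presents with fever, it has attribute V): it requires isolation.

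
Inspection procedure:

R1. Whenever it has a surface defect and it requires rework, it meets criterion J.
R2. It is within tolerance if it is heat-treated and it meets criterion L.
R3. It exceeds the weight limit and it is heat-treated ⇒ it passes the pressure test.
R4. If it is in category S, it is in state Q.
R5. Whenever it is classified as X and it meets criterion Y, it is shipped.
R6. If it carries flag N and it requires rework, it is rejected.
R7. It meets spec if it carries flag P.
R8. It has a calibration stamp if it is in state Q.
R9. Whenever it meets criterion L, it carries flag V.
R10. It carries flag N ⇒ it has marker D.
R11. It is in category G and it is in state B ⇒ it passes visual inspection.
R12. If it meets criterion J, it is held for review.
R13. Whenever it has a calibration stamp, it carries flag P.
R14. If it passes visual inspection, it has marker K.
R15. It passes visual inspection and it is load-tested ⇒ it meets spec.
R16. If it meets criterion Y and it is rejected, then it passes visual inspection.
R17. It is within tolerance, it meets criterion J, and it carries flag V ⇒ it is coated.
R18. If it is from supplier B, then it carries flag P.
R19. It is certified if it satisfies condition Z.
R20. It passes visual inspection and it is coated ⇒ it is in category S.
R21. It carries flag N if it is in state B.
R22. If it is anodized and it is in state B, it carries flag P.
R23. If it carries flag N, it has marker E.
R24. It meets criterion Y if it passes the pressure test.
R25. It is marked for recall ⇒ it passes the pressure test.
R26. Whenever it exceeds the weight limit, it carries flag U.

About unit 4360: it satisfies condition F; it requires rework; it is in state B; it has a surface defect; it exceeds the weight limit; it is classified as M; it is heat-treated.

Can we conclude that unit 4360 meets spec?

No

Forward chaining from the given facts derives: meets criterion J, passes the pressure test, is held for review, carries flag N, has marker E, meets criterion Y, carries flag U, is rejected, has marker D, passes visual inspection, has marker K.
Rules concluding "it meets spec": R7 needs "it carries flag P"; R15 needs "it is load-tested" — none of these are established.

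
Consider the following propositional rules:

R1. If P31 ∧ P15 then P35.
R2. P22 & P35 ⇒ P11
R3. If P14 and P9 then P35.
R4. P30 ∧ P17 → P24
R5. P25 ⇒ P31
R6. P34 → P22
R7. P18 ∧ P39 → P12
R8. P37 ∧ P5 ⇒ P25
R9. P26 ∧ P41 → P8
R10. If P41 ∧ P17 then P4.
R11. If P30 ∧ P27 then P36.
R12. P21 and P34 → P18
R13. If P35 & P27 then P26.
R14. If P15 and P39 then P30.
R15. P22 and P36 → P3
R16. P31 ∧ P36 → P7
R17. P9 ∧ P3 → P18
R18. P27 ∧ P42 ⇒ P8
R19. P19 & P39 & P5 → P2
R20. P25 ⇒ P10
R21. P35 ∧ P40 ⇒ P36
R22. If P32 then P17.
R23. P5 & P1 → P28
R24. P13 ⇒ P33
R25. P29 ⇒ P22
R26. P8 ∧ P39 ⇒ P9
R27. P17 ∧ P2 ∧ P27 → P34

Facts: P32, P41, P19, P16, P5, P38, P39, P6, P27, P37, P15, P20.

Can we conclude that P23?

Forward chaining from the given facts derives: P25, P30, P2, P10, P17, P34, P24, P31, P22, P4, P36, P3, P7, P35, P11, P26, P8, P9, P18, P12.
No rule has P23 as its conclusion, and it is not among the given facts.

No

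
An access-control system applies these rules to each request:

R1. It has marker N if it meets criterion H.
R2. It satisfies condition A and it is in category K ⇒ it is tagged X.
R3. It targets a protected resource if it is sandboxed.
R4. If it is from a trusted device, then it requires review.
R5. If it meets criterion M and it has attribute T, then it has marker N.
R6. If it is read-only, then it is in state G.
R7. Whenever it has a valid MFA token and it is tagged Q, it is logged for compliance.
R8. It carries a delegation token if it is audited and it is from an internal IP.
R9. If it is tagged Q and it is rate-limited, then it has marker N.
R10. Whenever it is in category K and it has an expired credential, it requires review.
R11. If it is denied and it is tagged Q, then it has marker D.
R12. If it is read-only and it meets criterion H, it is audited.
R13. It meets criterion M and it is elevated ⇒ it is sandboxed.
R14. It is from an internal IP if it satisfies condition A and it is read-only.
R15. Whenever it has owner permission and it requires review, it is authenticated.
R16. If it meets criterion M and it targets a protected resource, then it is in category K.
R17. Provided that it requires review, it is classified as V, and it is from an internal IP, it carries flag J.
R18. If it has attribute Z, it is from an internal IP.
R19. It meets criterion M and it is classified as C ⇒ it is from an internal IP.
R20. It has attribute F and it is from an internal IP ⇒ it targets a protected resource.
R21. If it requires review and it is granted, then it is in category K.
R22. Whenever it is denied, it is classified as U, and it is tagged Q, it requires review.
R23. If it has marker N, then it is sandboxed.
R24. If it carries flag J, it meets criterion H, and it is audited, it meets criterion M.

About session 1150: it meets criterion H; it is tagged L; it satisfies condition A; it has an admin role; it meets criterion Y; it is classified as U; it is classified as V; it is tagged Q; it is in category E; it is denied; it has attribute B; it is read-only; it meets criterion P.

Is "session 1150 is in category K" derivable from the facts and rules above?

Yes

By R1 (it meets criterion H): it has marker N.
By R12 (it is read-only, it meets criterion H): it is audited.
By R14 (it satisfies condition A, it is read-only): it is from an internal IP.
By R22 (it is denied, it is classified as U, it is tagged Q): it requires review.
By R23 (it has marker N): it is sandboxed.
By R3 (it is sandboxed): it targets a protected resource.
By R17 (it requires review, it is classified as V, it is from an internal IP): it carries flag J.
By R24 (it carries flag J, it meets criterion H, it is audited): it meets criterion M.
By R16 (it meets criterion M, it targets a protected resource): it is in category K.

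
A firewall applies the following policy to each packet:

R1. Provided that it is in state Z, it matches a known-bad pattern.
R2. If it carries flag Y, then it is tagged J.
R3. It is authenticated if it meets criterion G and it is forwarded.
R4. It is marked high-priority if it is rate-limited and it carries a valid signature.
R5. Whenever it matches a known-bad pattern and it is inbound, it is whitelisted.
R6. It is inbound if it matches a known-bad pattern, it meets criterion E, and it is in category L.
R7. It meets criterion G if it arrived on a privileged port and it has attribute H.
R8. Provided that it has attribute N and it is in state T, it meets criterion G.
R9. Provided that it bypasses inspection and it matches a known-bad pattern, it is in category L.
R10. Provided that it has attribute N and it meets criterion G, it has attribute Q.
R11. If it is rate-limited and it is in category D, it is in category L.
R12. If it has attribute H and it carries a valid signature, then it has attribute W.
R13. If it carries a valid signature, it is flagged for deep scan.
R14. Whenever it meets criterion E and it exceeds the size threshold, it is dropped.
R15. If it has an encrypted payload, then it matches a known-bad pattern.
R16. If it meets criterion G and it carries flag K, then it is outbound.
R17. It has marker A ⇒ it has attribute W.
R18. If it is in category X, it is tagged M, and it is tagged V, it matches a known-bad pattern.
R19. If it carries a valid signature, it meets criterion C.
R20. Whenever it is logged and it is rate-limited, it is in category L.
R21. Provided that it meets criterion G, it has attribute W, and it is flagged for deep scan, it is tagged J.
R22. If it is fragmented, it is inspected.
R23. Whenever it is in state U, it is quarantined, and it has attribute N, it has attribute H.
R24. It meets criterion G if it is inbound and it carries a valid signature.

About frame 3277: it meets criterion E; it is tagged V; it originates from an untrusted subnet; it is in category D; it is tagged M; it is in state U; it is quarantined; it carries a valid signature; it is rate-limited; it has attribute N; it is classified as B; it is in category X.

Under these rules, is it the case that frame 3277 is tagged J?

By R11 (it is rate-limited, it is in category D): it is in category L.
By R13 (it carries a valid signature): it is flagged for deep scan.
By R18 (it is in category X, it is tagged M, it is tagged V): it matches a known-bad pattern.
By R23 (it is in state U, it is quarantined, it has attribute N): it has attribute H.
By R6 (it matches a known-bad pattern, it meets criterion E, it is in category L): it is inbound.
By R12 (it has attribute H, it carries a valid signature): it has attribute W.
By R24 (it is inbound, it carries a valid signature): it meets criterion G.
By R21 (it meets criterion G, it has attribute W, it is flagged for deep scan): it is tagged J.

Yes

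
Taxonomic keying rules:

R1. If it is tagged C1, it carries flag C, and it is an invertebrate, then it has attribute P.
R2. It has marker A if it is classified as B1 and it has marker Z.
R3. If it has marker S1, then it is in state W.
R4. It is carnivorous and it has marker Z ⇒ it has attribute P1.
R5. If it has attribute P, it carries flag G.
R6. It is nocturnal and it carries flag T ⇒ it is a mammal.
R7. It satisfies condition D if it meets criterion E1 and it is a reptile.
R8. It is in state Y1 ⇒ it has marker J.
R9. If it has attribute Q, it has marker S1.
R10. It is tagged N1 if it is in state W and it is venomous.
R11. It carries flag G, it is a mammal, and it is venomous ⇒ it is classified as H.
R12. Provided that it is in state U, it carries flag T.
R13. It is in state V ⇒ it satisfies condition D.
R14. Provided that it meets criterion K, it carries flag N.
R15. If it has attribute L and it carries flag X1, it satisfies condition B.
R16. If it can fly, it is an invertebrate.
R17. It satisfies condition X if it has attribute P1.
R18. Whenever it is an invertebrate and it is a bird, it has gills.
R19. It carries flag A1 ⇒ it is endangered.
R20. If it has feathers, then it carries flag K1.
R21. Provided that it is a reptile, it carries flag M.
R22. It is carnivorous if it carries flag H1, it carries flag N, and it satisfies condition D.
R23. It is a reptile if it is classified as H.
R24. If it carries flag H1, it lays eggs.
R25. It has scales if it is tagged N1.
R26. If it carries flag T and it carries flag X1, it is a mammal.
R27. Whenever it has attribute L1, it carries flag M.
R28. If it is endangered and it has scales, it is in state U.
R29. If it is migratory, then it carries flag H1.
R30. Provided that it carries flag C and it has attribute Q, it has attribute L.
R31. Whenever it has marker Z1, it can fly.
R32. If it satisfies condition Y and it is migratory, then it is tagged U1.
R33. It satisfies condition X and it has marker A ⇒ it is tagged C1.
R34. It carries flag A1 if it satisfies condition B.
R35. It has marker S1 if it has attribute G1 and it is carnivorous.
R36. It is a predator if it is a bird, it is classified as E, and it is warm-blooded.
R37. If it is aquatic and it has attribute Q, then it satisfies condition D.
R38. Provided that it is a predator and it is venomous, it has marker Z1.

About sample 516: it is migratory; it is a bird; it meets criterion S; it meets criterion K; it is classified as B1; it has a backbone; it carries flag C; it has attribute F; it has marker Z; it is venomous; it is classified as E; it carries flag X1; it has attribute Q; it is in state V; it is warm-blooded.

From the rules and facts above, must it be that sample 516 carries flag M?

Yes

By R2 (it is classified as B1, it has marker Z): it has marker A.
By R9 (it has attribute Q): it has marker S1.
By R13 (it is in state V): it satisfies condition D.
By R14 (it meets criterion K): it carries flag N.
By R29 (it is migratory): it carries flag H1.
By R30 (it carries flag C, it has attribute Q): it has attribute L.
By R36 (it is a bird, it is classified as E, it is warm-blooded): it is a predator.
By R38 (it is a predator, it is venomous): it has marker Z1.
By R3 (it has marker S1): it is in state W.
By R10 (it is in state W, it is venomous): it is tagged N1.
By R15 (it has attribute L, it carries flag X1): it satisfies condition B.
By R22 (it carries flag H1, it carries flag N, it satisfies condition D): it is carnivorous.
By R25 (it is tagged N1): it has scales.
By R31 (it has marker Z1): it can fly.
By R34 (it satisfies condition B): it carries flag A1.
By R4 (it is carnivorous, it has marker Z): it has attribute P1.
By R16 (it can fly): it is an invertebrate.
By R17 (it has attribute P1): it satisfies condition X.
By R19 (it carries flag A1): it is endangered.
By R28 (it is endangered, it has scales): it is in state U.
By R33 (it satisfies condition X, it has marker A): it is tagged C1.
By R1 (it is tagged C1, it carries flag C, it is an invertebrate): it has attribute P.
By R5 (it has attribute P): it carries flag G.
By R12 (it is in state U): it carries flag T.
By R26 (it carries flag T, it carries flag X1): it is a mammal.
By R11 (it carries flag G, it is a mammal, it is venomous): it is classified as H.
By R23 (it is classified as H): it is a reptile.
By R21 (it is a reptile): it carries flag M.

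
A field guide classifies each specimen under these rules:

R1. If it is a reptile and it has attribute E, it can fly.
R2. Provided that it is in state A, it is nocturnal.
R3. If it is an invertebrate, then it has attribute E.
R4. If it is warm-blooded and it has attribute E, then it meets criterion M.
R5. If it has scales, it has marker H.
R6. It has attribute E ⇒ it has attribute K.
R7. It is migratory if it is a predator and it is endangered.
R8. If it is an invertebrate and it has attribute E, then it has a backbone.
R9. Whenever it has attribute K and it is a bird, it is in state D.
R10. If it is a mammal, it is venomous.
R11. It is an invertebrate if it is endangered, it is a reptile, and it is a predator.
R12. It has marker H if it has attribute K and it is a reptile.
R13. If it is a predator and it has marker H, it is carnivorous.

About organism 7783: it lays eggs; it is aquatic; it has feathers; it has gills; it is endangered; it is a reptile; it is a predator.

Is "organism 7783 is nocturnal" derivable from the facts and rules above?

Forward chaining from the given facts derives: is migratory, is an invertebrate, has attribute E, has attribute K, has a backbone, has marker H, is carnivorous, can fly.
The only rule concluding "it is nocturnal" is R2, which needs "it is in state A"; that is never established.

No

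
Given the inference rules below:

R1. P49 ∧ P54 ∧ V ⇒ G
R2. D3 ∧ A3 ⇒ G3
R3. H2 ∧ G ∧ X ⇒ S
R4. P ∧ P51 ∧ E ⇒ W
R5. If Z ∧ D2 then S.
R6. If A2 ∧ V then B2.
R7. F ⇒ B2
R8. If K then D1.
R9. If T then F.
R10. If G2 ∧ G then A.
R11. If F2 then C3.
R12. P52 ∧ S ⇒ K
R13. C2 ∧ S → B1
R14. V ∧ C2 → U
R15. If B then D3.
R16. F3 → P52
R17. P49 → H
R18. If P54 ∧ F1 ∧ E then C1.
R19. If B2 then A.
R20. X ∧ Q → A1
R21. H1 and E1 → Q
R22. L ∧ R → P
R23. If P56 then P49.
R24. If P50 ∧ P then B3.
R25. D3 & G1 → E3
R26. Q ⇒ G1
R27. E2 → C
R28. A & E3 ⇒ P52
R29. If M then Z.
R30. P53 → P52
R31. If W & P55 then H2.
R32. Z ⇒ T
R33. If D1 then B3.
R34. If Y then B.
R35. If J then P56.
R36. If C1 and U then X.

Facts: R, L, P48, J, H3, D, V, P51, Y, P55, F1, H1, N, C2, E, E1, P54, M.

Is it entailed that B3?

U  (by R14: V, C2)
C1  (by R18: P54, F1, E)
Q  (by R21: H1, E1)
P  (by R22: L, R)
G1  (by R26: Q)
Z  (by R29: M)
T  (by R32: Z)
B  (by R34: Y)
P56  (by R35: J)
X  (by R36: C1, U)
W  (by R4: P, P51, E)
F  (by R9: T)
D3  (by R15: B)
P49  (by R23: P56)
E3  (by R25: D3, G1)
H2  (by R31: W, P55)
G  (by R1: P49, P54, V)
S  (by R3: H2, G, X)
B2  (by R7: F)
A  (by R19: B2)
P52  (by R28: A, E3)
K  (by R12: P52, S)
D1  (by R8: K)
B3  (by R33: D1)

Yes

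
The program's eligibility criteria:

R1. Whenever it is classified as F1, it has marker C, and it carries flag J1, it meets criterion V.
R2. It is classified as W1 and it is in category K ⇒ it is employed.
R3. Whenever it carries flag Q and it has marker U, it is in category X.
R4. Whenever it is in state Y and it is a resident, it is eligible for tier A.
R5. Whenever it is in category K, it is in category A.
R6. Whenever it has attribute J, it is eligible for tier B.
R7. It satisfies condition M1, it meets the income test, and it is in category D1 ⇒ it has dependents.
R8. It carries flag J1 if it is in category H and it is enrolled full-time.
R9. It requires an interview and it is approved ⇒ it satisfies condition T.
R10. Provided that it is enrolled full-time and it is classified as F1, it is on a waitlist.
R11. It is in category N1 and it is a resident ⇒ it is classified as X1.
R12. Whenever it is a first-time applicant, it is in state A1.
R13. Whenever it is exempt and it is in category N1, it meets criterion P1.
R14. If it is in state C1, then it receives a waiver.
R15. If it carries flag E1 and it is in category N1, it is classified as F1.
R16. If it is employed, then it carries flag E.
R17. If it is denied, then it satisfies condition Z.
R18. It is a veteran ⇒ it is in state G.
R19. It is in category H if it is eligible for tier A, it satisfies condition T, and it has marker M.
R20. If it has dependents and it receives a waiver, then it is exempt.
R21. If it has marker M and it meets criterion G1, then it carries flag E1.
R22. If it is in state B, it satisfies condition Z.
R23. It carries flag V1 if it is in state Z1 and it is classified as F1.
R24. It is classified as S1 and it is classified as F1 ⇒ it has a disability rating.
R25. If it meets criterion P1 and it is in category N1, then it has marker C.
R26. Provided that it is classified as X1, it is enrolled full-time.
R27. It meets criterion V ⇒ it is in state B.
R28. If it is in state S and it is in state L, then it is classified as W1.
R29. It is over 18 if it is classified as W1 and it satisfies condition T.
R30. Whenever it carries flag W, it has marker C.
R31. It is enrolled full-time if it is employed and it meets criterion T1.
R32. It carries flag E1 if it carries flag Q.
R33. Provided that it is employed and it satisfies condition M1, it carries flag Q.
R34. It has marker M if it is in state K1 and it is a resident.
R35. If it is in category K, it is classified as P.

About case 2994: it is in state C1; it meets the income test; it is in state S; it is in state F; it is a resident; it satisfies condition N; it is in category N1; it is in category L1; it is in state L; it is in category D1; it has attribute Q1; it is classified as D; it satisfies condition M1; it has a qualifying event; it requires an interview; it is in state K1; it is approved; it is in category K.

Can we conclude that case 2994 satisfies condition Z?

No

Forward chaining from the given facts derives: is in category A, has dependents, satisfies condition T, is classified as X1, receives a waiver, is exempt, is enrolled full-time, is classified as W1, is over 18, has marker M, is classified as P, is employed, meets criterion P1, carries flag E, has marker C, carries flag Q, carries flag E1, is classified as F1, is on a waitlist.
Rules concluding "it satisfies condition Z": R17 needs "it is denied"; R22 needs "it is in state B" — none of these are established.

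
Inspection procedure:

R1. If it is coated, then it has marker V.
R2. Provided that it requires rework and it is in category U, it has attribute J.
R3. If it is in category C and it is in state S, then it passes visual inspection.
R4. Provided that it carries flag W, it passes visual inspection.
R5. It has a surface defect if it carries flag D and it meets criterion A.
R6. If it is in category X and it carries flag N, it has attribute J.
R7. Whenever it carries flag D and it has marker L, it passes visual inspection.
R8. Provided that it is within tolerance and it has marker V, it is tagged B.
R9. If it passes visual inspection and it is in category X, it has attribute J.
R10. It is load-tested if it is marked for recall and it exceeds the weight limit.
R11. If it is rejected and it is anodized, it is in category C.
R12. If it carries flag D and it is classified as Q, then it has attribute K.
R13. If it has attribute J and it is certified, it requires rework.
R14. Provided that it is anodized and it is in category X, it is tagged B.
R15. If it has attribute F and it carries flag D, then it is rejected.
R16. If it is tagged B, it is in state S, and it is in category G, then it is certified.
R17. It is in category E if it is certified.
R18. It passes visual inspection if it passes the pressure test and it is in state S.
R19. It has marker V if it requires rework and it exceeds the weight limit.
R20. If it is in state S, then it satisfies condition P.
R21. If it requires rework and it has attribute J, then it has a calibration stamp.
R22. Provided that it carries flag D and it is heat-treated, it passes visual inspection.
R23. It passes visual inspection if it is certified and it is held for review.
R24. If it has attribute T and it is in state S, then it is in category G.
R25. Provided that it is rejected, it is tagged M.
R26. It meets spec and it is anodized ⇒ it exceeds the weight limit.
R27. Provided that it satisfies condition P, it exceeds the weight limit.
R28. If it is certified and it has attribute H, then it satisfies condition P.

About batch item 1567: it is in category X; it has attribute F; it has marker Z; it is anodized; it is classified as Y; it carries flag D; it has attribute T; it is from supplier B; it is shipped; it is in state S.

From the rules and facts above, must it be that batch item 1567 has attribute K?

No

Forward chaining from the given facts derives: is tagged B, is rejected, satisfies condition P, is in category G, is tagged M, exceeds the weight limit, is in category C, is certified, is in category E, passes visual inspection, has attribute J, requires rework, has marker V, has a calibration stamp.
The only rule concluding "it has attribute K" is R12, which needs "it is classified as Q"; that is never established.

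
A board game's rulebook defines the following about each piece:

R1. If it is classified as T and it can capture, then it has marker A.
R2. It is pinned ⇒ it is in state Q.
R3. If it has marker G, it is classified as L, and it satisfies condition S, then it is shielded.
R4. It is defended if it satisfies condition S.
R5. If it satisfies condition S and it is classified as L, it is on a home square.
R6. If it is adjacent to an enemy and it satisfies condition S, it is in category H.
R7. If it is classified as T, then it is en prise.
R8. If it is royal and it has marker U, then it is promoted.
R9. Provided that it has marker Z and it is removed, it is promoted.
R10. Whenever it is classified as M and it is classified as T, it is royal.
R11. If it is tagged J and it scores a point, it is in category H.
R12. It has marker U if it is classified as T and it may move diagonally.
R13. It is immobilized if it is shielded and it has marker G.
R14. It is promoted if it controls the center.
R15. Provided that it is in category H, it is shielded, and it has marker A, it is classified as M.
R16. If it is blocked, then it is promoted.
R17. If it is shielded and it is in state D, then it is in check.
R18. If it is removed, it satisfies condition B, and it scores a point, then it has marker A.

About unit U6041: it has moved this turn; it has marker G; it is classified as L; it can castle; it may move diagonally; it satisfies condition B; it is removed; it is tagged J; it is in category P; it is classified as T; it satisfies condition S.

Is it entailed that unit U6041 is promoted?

No

Forward chaining from the given facts derives: is shielded, is defended, is on a home square, is en prise, has marker U, is immobilized.
Rules concluding "it is promoted": R8 needs "it is royal"; R9 needs "it has marker Z"; R14 needs "it controls the center"; R16 needs "it is blocked" — none of these are established.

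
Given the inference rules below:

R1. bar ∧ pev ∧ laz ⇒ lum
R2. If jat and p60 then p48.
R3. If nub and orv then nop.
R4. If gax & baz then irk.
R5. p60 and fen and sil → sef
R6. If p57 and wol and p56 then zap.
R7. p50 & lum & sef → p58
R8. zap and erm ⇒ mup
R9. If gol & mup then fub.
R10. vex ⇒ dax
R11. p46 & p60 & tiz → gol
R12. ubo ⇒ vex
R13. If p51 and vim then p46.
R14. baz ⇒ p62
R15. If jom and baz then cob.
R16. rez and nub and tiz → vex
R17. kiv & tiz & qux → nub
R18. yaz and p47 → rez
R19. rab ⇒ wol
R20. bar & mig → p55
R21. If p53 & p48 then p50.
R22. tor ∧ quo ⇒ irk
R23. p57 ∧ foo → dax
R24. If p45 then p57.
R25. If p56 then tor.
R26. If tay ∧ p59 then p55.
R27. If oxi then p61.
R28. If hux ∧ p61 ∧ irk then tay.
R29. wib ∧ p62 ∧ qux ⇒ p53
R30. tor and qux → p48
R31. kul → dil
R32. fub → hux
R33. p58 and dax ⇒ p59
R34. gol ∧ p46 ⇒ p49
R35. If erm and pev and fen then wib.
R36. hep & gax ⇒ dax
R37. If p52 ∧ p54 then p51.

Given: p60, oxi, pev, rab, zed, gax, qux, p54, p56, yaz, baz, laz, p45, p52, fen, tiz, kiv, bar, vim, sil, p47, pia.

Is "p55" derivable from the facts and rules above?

Forward chaining from the given facts derives: lum, irk, sef, p62, nub, rez, wol, p57, tor, p61, p48, p51, zap, p46, vex, dax, gol, p49.
Rules concluding p55: R20 needs mig; R26 needs tay — none of these are established.

No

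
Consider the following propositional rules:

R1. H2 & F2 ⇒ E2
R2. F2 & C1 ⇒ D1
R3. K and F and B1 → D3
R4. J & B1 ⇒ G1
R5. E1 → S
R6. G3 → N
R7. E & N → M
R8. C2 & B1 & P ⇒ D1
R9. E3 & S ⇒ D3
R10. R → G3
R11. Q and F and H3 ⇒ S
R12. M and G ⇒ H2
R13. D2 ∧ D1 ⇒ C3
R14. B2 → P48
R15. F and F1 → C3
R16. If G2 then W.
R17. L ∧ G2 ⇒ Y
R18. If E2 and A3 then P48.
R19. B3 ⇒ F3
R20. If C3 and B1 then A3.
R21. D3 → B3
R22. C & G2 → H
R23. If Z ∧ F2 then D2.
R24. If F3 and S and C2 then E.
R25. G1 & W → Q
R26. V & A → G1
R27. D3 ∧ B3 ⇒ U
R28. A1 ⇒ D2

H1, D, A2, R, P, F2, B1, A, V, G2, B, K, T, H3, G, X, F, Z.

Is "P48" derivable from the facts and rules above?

No

Forward chaining from the given facts derives: D3, G3, W, B3, D2, G1, U, N, F3, Q, S.
Rules concluding P48: R14 needs B2; R18 needs E2 — none of these are established.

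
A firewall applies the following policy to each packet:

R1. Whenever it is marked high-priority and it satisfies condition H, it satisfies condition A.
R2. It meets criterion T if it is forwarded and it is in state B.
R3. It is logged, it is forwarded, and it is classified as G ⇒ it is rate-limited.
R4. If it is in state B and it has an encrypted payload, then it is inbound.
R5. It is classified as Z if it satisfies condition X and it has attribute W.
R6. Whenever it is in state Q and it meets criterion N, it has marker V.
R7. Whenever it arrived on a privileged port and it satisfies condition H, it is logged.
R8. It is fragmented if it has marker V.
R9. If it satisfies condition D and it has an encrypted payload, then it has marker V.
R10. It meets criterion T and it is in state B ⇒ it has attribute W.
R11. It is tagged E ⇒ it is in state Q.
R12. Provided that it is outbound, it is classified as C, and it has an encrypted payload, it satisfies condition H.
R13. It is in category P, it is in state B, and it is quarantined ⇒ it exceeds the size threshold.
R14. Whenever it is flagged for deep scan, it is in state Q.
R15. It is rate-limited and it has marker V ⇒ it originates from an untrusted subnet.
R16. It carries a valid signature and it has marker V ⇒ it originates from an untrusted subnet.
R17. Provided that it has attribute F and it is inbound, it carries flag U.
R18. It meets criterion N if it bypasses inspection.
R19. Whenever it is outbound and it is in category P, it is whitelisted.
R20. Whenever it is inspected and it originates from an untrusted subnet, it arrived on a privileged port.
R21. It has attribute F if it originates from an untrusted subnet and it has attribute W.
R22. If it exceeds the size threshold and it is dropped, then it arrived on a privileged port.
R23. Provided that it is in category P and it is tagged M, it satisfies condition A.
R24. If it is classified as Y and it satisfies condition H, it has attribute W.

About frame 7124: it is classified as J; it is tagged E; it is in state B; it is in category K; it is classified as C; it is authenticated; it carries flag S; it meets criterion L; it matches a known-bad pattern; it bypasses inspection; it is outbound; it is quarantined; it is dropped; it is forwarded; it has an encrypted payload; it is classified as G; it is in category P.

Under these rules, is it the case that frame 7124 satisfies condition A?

Forward chaining from the given facts derives: meets criterion T, is inbound, has attribute W, is in state Q, satisfies condition H, exceeds the size threshold, meets criterion N, is whitelisted, arrived on a privileged port, has marker V, is logged, is fragmented, is rate-limited, originates from an untrusted subnet, has attribute F, carries flag U.
Rules concluding "it satisfies condition A": R1 needs "it is marked high-priority"; R23 needs "it is tagged M" — none of these are established.

No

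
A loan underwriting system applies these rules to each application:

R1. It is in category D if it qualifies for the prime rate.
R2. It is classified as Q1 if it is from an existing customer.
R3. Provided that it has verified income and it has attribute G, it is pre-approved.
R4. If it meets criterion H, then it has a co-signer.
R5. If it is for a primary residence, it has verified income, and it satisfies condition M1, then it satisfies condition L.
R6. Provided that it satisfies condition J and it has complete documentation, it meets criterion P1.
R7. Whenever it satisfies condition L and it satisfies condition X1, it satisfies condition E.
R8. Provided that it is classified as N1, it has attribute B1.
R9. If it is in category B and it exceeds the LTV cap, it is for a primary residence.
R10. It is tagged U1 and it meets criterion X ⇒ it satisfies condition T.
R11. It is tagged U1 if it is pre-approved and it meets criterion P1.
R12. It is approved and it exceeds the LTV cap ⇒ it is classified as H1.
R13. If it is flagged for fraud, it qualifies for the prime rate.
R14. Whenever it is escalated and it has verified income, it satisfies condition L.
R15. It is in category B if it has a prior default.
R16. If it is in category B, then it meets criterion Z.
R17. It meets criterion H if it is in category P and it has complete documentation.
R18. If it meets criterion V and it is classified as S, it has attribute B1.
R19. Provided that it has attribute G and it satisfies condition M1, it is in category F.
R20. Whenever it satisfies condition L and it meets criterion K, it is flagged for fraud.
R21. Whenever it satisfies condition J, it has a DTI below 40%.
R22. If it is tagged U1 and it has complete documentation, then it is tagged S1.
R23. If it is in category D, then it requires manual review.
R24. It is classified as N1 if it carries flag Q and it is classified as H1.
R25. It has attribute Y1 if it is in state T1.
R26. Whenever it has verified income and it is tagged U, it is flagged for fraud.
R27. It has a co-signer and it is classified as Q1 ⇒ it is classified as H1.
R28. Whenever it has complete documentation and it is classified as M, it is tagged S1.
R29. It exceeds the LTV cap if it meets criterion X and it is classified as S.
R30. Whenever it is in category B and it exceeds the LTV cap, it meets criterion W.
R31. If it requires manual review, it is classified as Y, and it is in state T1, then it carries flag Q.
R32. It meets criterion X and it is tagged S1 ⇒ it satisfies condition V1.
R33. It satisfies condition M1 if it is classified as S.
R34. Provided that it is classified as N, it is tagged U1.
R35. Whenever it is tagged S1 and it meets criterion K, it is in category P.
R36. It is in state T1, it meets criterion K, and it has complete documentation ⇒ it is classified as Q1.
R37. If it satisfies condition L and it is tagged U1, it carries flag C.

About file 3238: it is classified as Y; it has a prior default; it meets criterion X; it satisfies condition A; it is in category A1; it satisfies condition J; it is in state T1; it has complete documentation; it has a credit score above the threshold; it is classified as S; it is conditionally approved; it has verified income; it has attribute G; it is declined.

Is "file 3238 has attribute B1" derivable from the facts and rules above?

Forward chaining from the given facts derives: is pre-approved, meets criterion P1, is tagged U1, is in category B, meets criterion Z, has a DTI below 40%, is tagged S1, has attribute Y1, exceeds the LTV cap, meets criterion W, satisfies condition V1, satisfies condition M1, is for a primary residence, satisfies condition T, is in category F, satisfies condition L, carries flag C.
Rules concluding "it has attribute B1": R8 needs "it is classified as N1"; R18 needs "it meets criterion V" — none of these are established.

No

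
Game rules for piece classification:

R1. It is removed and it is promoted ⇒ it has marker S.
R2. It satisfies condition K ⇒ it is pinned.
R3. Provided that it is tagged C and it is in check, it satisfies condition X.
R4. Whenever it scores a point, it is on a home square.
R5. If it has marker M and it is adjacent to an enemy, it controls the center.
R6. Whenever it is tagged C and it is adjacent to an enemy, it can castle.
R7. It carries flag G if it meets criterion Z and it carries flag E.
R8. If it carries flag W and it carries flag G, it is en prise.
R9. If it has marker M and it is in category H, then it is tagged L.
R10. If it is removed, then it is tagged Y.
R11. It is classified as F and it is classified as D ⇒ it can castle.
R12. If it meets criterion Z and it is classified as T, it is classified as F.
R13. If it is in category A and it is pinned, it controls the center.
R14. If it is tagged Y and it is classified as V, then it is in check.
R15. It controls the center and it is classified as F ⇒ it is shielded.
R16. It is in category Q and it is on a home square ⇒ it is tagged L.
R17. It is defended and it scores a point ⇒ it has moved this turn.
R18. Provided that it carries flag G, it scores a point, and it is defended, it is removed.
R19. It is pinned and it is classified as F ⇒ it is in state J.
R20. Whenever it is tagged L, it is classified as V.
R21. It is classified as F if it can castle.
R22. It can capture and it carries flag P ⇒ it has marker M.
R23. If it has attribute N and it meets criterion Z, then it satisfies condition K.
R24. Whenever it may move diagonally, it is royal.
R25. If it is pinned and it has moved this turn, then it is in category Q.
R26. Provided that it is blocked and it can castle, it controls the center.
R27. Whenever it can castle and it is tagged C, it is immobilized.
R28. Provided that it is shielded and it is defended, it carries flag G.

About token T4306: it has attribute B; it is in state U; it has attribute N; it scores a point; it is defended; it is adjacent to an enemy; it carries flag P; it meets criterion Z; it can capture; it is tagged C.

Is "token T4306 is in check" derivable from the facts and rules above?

By R4 (it scores a point): it is on a home square.
By R6 (it is tagged C, it is adjacent to an enemy): it can castle.
By R17 (it is defended, it scores a point): it has moved this turn.
By R21 (it can castle): it is classified as F.
By R22 (it can capture, it carries flag P): it has marker M.
By R23 (it has attribute N, it meets criterion Z): it satisfies condition K.
By R2 (it satisfies condition K): it is pinned.
By R5 (it has marker M, it is adjacent to an enemy): it controls the center.
By R15 (it controls the center, it is classified as F): it is shielded.
By R25 (it is pinned, it has moved this turn): it is in category Q.
By R28 (it is shielded, it is defended): it carries flag G.
By R16 (it is in category Q, it is on a home square): it is tagged L.
By R18 (it carries flag G, it scores a point, it is defended): it is removed.
By R20 (it is tagged L): it is classified as V.
By R10 (it is removed): it is tagged Y.
By R14 (it is tagged Y, it is classified as V): it is in check.

Yes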